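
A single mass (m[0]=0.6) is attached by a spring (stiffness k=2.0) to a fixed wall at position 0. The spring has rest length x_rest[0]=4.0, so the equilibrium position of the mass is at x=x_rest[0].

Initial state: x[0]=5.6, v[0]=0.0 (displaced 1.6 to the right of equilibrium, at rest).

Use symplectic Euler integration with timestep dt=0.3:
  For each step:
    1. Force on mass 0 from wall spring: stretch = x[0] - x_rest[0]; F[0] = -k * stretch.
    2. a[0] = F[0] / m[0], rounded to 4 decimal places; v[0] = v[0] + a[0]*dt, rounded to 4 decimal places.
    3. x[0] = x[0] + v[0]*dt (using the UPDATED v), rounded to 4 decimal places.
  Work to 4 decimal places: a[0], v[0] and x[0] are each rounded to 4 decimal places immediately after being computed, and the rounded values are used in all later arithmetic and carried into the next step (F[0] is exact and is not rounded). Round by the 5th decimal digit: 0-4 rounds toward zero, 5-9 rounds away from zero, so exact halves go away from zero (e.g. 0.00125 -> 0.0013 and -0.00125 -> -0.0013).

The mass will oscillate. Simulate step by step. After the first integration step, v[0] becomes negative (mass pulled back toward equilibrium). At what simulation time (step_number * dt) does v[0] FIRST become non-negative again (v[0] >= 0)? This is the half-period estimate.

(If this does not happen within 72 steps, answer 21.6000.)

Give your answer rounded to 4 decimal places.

Step 0: x=[5.6000] v=[0.0000]
Step 1: x=[5.1200] v=[-1.6000]
Step 2: x=[4.3040] v=[-2.7200]
Step 3: x=[3.3968] v=[-3.0240]
Step 4: x=[2.6706] v=[-2.4208]
Step 5: x=[2.3432] v=[-1.0914]
Step 6: x=[2.5128] v=[0.5654]
First v>=0 after going negative at step 6, time=1.8000

Answer: 1.8000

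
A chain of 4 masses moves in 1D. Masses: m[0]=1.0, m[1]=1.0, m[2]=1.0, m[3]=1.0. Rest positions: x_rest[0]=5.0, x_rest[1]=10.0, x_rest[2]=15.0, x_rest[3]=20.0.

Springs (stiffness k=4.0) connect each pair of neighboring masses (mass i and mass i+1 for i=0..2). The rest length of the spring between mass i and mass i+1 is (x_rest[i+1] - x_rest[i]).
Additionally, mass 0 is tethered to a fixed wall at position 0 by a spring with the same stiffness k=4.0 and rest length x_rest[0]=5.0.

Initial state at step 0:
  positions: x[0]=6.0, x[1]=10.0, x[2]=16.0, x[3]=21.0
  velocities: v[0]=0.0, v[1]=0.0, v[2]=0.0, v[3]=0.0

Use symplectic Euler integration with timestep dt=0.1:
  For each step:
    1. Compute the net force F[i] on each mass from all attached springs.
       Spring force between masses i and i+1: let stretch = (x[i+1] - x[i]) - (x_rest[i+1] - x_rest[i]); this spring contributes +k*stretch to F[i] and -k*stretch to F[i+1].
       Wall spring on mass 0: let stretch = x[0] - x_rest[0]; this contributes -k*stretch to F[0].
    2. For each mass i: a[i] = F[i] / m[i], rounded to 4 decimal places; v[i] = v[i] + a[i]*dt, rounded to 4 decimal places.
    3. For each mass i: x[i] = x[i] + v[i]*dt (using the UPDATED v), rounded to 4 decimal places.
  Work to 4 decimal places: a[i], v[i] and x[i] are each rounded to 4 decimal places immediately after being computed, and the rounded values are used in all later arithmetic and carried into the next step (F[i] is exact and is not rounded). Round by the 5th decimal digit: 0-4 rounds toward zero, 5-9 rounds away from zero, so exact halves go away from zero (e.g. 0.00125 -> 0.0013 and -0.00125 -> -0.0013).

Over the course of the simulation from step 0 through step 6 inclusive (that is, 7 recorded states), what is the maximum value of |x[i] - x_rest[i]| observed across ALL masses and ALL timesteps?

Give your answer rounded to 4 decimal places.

Step 0: x=[6.0000 10.0000 16.0000 21.0000] v=[0.0000 0.0000 0.0000 0.0000]
Step 1: x=[5.9200 10.0800 15.9600 21.0000] v=[-0.8000 0.8000 -0.4000 0.0000]
Step 2: x=[5.7696 10.2288 15.8864 20.9984] v=[-1.5040 1.4880 -0.7360 -0.0160]
Step 3: x=[5.5668 10.4255 15.7910 20.9923] v=[-2.0282 1.9674 -0.9542 -0.0608]
Step 4: x=[5.3357 10.6425 15.6890 20.9782] v=[-2.3114 2.1701 -1.0199 -0.1413]
Step 5: x=[5.1034 10.8491 15.5967 20.9525] v=[-2.3230 2.0660 -0.9228 -0.2570]
Step 6: x=[4.8968 11.0158 15.5288 20.9126] v=[-2.0661 1.6668 -0.6795 -0.3993]
Max displacement = 1.0158

Answer: 1.0158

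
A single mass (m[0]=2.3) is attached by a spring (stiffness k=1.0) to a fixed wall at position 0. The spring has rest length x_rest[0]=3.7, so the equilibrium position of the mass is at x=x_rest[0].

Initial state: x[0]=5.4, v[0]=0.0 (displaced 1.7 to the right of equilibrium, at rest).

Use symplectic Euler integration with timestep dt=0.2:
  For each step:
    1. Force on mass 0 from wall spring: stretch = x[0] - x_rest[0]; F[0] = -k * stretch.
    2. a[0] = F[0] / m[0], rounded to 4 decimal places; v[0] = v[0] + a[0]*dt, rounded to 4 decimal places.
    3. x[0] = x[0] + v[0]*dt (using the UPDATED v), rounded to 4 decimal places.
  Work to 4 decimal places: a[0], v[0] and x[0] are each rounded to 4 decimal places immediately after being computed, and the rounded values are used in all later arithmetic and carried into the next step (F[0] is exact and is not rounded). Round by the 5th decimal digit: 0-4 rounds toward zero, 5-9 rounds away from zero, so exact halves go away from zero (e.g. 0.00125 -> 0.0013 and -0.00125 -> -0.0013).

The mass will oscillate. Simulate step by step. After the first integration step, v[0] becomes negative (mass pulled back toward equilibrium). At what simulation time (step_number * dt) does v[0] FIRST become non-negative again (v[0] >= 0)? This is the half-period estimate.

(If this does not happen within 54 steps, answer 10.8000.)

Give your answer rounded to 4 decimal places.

Answer: 4.8000

Derivation:
Step 0: x=[5.4000] v=[0.0000]
Step 1: x=[5.3704] v=[-0.1478]
Step 2: x=[5.3118] v=[-0.2931]
Step 3: x=[5.2251] v=[-0.4333]
Step 4: x=[5.1119] v=[-0.5659]
Step 5: x=[4.9742] v=[-0.6887]
Step 6: x=[4.8143] v=[-0.7995]
Step 7: x=[4.6350] v=[-0.8964]
Step 8: x=[4.4395] v=[-0.9777]
Step 9: x=[4.2311] v=[-1.0420]
Step 10: x=[4.0135] v=[-1.0882]
Step 11: x=[3.7904] v=[-1.1155]
Step 12: x=[3.5657] v=[-1.1234]
Step 13: x=[3.3434] v=[-1.1117]
Step 14: x=[3.1273] v=[-1.0807]
Step 15: x=[2.9211] v=[-1.0309]
Step 16: x=[2.7285] v=[-0.9632]
Step 17: x=[2.5528] v=[-0.8787]
Step 18: x=[2.3970] v=[-0.7789]
Step 19: x=[2.2639] v=[-0.6656]
Step 20: x=[2.1558] v=[-0.5407]
Step 21: x=[2.0745] v=[-0.4064]
Step 22: x=[2.0215] v=[-0.2651]
Step 23: x=[1.9977] v=[-0.1191]
Step 24: x=[2.0035] v=[0.0289]
First v>=0 after going negative at step 24, time=4.8000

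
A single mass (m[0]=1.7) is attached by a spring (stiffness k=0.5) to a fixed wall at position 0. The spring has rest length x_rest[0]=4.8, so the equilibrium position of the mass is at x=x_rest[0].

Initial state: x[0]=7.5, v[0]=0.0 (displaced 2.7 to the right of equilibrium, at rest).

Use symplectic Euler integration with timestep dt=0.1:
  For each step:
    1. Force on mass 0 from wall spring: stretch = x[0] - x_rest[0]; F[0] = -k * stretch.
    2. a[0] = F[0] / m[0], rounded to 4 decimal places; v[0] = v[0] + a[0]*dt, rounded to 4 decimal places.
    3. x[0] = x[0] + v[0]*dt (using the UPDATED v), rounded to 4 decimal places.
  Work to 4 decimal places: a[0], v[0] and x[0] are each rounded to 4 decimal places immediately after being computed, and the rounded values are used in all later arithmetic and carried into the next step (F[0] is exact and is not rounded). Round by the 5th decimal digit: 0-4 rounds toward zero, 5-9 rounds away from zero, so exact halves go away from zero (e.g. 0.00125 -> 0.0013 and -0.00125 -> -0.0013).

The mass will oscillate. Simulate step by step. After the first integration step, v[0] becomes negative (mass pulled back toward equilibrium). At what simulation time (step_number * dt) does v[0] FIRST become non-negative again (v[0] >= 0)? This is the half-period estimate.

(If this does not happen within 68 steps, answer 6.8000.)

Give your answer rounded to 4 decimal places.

Step 0: x=[7.5000] v=[0.0000]
Step 1: x=[7.4921] v=[-0.0794]
Step 2: x=[7.4762] v=[-0.1586]
Step 3: x=[7.4525] v=[-0.2373]
Step 4: x=[7.4210] v=[-0.3153]
Step 5: x=[7.3818] v=[-0.3924]
Step 6: x=[7.3350] v=[-0.4683]
Step 7: x=[7.2807] v=[-0.5429]
Step 8: x=[7.2191] v=[-0.6159]
Step 9: x=[7.1504] v=[-0.6871]
Step 10: x=[7.0748] v=[-0.7562]
Step 11: x=[6.9925] v=[-0.8231]
Step 12: x=[6.9037] v=[-0.8876]
Step 13: x=[6.8088] v=[-0.9495]
Step 14: x=[6.7079] v=[-1.0086]
Step 15: x=[6.6014] v=[-1.0647]
Step 16: x=[6.4896] v=[-1.1177]
Step 17: x=[6.3729] v=[-1.1674]
Step 18: x=[6.2515] v=[-1.2137]
Step 19: x=[6.1259] v=[-1.2564]
Step 20: x=[5.9964] v=[-1.2954]
Step 21: x=[5.8633] v=[-1.3306]
Step 22: x=[5.7271] v=[-1.3619]
Step 23: x=[5.5882] v=[-1.3892]
Step 24: x=[5.4470] v=[-1.4124]
Step 25: x=[5.3039] v=[-1.4314]
Step 26: x=[5.1593] v=[-1.4462]
Step 27: x=[5.0136] v=[-1.4568]
Step 28: x=[4.8673] v=[-1.4631]
Step 29: x=[4.7208] v=[-1.4651]
Step 30: x=[4.5745] v=[-1.4628]
Step 31: x=[4.4289] v=[-1.4562]
Step 32: x=[4.2844] v=[-1.4453]
Step 33: x=[4.1414] v=[-1.4301]
Step 34: x=[4.0003] v=[-1.4107]
Step 35: x=[3.8616] v=[-1.3872]
Step 36: x=[3.7256] v=[-1.3596]
Step 37: x=[3.5928] v=[-1.3280]
Step 38: x=[3.4636] v=[-1.2925]
Step 39: x=[3.3383] v=[-1.2532]
Step 40: x=[3.2173] v=[-1.2102]
Step 41: x=[3.1009] v=[-1.1637]
Step 42: x=[2.9895] v=[-1.1137]
Step 43: x=[2.8835] v=[-1.0605]
Step 44: x=[2.7831] v=[-1.0041]
Step 45: x=[2.6886] v=[-0.9448]
Step 46: x=[2.6003] v=[-0.8827]
Step 47: x=[2.5185] v=[-0.8180]
Step 48: x=[2.4434] v=[-0.7509]
Step 49: x=[2.3752] v=[-0.6816]
Step 50: x=[2.3142] v=[-0.6103]
Step 51: x=[2.2605] v=[-0.5372]
Step 52: x=[2.2143] v=[-0.4625]
Step 53: x=[2.1757] v=[-0.3865]
Step 54: x=[2.1448] v=[-0.3093]
Step 55: x=[2.1217] v=[-0.2312]
Step 56: x=[2.1065] v=[-0.1524]
Step 57: x=[2.0992] v=[-0.0732]
Step 58: x=[2.0998] v=[0.0062]
First v>=0 after going negative at step 58, time=5.8000

Answer: 5.8000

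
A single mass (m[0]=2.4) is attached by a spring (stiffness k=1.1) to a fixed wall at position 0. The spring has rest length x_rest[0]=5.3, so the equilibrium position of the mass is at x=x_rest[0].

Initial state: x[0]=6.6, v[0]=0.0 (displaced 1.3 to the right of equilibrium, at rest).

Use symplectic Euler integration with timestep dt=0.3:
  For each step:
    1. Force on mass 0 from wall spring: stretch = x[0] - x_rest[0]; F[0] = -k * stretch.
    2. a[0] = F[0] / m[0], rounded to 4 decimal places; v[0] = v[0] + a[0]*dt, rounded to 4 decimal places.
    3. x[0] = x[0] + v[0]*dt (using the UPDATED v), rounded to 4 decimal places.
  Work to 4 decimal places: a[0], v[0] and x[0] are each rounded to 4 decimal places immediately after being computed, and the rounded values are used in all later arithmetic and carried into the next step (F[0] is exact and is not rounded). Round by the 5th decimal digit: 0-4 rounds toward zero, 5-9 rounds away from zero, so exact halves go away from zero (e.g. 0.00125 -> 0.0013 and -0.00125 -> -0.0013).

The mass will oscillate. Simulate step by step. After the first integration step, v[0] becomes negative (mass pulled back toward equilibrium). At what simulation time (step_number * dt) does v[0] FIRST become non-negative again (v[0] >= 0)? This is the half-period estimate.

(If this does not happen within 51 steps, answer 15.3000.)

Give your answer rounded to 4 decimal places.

Step 0: x=[6.6000] v=[0.0000]
Step 1: x=[6.5464] v=[-0.1787]
Step 2: x=[6.4414] v=[-0.3501]
Step 3: x=[6.2893] v=[-0.5070]
Step 4: x=[6.0964] v=[-0.6430]
Step 5: x=[5.8707] v=[-0.7525]
Step 6: x=[5.6214] v=[-0.8310]
Step 7: x=[5.3588] v=[-0.8752]
Step 8: x=[5.0938] v=[-0.8833]
Step 9: x=[4.8373] v=[-0.8550]
Step 10: x=[4.5999] v=[-0.7914]
Step 11: x=[4.3914] v=[-0.6951]
Step 12: x=[4.2203] v=[-0.5702]
Step 13: x=[4.0938] v=[-0.4217]
Step 14: x=[4.0170] v=[-0.2559]
Step 15: x=[3.9932] v=[-0.0795]
Step 16: x=[4.0233] v=[0.1002]
First v>=0 after going negative at step 16, time=4.8000

Answer: 4.8000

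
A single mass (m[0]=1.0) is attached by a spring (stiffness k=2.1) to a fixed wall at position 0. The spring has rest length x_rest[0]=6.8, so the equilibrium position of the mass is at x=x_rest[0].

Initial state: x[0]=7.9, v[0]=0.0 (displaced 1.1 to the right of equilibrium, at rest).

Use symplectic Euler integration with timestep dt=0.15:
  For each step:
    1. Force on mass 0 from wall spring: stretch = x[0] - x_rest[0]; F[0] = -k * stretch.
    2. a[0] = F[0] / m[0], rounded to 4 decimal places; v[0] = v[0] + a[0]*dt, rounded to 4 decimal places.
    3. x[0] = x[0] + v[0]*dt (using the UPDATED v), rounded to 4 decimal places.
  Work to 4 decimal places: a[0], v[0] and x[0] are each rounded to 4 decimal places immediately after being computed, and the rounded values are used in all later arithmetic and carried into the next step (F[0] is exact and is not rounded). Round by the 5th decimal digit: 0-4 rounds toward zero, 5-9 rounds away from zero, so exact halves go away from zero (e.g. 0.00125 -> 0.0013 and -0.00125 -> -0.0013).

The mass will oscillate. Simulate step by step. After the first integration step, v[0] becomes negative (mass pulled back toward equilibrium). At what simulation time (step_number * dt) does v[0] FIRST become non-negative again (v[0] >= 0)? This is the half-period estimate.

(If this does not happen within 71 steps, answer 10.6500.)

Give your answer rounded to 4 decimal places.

Step 0: x=[7.9000] v=[0.0000]
Step 1: x=[7.8480] v=[-0.3465]
Step 2: x=[7.7465] v=[-0.6766]
Step 3: x=[7.6003] v=[-0.9748]
Step 4: x=[7.4163] v=[-1.2269]
Step 5: x=[7.2032] v=[-1.4210]
Step 6: x=[6.9710] v=[-1.5480]
Step 7: x=[6.7307] v=[-1.6019]
Step 8: x=[6.4937] v=[-1.5801]
Step 9: x=[6.2712] v=[-1.4836]
Step 10: x=[6.0737] v=[-1.3170]
Step 11: x=[5.9105] v=[-1.0882]
Step 12: x=[5.7893] v=[-0.8080]
Step 13: x=[5.7159] v=[-0.4896]
Step 14: x=[5.6937] v=[-0.1481]
Step 15: x=[5.7238] v=[0.2004]
First v>=0 after going negative at step 15, time=2.2500

Answer: 2.2500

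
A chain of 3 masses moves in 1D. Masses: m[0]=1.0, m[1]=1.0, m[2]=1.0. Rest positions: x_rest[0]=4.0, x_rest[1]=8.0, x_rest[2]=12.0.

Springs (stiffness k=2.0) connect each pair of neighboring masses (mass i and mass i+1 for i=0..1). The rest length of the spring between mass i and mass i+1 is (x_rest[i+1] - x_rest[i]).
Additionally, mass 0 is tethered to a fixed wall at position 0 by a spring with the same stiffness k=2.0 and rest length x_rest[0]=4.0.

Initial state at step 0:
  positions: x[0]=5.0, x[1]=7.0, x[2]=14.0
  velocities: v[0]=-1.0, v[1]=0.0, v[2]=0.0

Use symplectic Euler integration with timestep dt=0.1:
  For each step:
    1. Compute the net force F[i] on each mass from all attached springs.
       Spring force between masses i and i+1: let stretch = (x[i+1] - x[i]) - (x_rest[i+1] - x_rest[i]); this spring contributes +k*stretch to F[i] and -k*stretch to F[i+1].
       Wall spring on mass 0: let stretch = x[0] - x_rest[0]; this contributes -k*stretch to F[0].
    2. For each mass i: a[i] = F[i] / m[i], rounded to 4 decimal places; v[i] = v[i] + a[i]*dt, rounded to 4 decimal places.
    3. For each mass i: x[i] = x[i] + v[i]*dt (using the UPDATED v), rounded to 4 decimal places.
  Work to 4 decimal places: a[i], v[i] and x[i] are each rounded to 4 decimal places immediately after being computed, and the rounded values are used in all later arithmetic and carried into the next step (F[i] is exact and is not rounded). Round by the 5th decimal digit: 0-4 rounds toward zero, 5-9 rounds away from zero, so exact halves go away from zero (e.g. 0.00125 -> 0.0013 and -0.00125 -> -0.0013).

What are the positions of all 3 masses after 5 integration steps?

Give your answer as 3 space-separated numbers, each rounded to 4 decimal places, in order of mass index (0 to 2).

Answer: 3.8216 8.2505 13.2060

Derivation:
Step 0: x=[5.0000 7.0000 14.0000] v=[-1.0000 0.0000 0.0000]
Step 1: x=[4.8400 7.1000 13.9400] v=[-1.6000 1.0000 -0.6000]
Step 2: x=[4.6284 7.2916 13.8232] v=[-2.1160 1.9160 -1.1680]
Step 3: x=[4.3775 7.5606 13.6558] v=[-2.5090 2.6897 -1.6743]
Step 4: x=[4.1027 7.8878 13.4465] v=[-2.7479 3.2721 -2.0933]
Step 5: x=[3.8216 8.2505 13.2060] v=[-2.8114 3.6268 -2.4050]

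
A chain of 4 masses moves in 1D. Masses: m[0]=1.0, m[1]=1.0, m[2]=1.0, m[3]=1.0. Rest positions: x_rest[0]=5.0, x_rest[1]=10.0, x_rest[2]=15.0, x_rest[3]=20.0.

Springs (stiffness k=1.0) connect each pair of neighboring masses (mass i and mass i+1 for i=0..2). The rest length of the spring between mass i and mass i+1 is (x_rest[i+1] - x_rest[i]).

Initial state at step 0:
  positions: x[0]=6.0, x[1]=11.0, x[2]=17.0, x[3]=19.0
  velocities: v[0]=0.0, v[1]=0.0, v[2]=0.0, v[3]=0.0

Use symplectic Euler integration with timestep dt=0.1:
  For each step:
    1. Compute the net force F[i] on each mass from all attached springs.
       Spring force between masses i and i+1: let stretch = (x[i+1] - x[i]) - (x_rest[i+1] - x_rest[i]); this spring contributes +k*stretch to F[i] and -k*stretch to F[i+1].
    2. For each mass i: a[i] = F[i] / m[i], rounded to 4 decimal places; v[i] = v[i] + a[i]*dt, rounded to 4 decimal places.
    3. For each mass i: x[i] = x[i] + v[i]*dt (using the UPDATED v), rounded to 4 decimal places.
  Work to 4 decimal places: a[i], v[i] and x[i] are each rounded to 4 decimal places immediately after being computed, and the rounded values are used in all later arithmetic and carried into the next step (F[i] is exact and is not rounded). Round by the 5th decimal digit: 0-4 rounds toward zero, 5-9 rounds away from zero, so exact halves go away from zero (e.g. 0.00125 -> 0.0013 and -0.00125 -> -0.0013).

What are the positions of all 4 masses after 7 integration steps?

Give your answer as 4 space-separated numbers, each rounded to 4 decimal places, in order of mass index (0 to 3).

Answer: 6.0113 11.2096 16.0237 19.7557

Derivation:
Step 0: x=[6.0000 11.0000 17.0000 19.0000] v=[0.0000 0.0000 0.0000 0.0000]
Step 1: x=[6.0000 11.0100 16.9600 19.0300] v=[0.0000 0.1000 -0.4000 0.3000]
Step 2: x=[6.0001 11.0294 16.8812 19.0893] v=[0.0010 0.1940 -0.7880 0.5930]
Step 3: x=[6.0005 11.0570 16.7660 19.1765] v=[0.0039 0.2763 -1.1524 0.8722]
Step 4: x=[6.0015 11.0912 16.6178 19.2896] v=[0.0096 0.3416 -1.4823 1.1312]
Step 5: x=[6.0034 11.1297 16.4410 19.4260] v=[0.0186 0.3853 -1.7678 1.3640]
Step 6: x=[6.0065 11.1701 16.2410 19.5826] v=[0.0312 0.4038 -2.0004 1.5655]
Step 7: x=[6.0113 11.2096 16.0237 19.7557] v=[0.0476 0.3945 -2.1733 1.7313]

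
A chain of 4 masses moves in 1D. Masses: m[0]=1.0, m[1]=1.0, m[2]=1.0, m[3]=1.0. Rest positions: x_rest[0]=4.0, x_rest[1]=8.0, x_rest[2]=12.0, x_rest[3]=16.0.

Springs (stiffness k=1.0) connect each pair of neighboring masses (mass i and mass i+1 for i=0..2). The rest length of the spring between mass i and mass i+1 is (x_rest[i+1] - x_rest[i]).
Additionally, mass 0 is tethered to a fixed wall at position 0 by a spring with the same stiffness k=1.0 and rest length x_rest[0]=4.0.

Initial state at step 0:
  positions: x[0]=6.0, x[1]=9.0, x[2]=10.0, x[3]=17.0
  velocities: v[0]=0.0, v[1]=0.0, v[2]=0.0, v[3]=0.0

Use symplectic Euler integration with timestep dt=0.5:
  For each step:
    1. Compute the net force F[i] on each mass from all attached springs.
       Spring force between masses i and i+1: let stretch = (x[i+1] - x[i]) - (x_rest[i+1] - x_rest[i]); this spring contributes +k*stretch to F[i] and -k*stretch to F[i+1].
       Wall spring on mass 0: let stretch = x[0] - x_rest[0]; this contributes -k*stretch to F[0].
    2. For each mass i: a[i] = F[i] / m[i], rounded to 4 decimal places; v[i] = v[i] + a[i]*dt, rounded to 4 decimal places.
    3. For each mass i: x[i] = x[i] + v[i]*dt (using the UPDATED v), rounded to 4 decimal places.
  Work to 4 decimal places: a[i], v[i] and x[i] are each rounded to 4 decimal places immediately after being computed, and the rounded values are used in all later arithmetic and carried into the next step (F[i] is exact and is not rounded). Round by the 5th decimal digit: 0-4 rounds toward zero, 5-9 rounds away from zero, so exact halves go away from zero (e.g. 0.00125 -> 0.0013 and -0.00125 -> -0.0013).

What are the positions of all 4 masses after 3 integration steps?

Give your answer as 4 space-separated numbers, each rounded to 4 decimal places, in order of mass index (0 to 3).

Answer: 2.7344 7.7656 14.4688 14.9063

Derivation:
Step 0: x=[6.0000 9.0000 10.0000 17.0000] v=[0.0000 0.0000 0.0000 0.0000]
Step 1: x=[5.2500 8.5000 11.5000 16.2500] v=[-1.5000 -1.0000 3.0000 -1.5000]
Step 2: x=[4.0000 7.9375 13.4375 15.3125] v=[-2.5000 -1.1250 3.8750 -1.8750]
Step 3: x=[2.7344 7.7656 14.4688 14.9063] v=[-2.5313 -0.3438 2.0625 -0.8125]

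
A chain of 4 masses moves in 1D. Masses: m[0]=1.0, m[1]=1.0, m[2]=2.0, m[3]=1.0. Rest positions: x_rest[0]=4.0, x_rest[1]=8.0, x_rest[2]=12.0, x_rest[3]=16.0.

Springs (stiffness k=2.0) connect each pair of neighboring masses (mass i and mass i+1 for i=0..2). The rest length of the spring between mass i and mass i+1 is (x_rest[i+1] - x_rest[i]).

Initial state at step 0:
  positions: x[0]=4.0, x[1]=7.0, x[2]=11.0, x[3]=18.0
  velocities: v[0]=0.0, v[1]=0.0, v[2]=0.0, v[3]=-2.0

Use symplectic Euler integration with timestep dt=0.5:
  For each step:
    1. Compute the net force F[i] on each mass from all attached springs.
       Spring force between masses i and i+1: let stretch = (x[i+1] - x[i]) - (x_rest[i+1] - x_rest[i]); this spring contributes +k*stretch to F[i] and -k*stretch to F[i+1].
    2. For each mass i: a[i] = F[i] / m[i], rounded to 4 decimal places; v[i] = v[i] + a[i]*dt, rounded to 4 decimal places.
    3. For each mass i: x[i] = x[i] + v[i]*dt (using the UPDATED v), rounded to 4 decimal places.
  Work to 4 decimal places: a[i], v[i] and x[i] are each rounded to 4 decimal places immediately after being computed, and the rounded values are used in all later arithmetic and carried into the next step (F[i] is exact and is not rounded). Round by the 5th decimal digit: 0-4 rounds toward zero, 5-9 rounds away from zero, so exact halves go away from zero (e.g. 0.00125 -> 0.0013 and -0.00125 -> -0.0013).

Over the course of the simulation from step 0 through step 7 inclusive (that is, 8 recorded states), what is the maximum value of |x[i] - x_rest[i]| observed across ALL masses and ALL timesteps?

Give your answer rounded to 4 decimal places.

Answer: 3.6250

Derivation:
Step 0: x=[4.0000 7.0000 11.0000 18.0000] v=[0.0000 0.0000 0.0000 -2.0000]
Step 1: x=[3.5000 7.5000 11.7500 15.5000] v=[-1.0000 1.0000 1.5000 -5.0000]
Step 2: x=[3.0000 8.1250 12.3750 13.1250] v=[-1.0000 1.2500 1.2500 -4.7500]
Step 3: x=[3.0625 8.3125 12.1250 12.3750] v=[0.1250 0.3750 -0.5000 -1.5000]
Step 4: x=[3.7500 7.7813 10.9844 13.5000] v=[1.3750 -1.0625 -2.2813 2.2500]
Step 5: x=[4.4532 6.8360 9.6719 15.3672] v=[1.4063 -1.8907 -2.6251 3.7344]
Step 6: x=[4.3478 6.1172 9.0742 16.3868] v=[-0.2109 -1.4376 -1.1954 2.0391]
Step 7: x=[3.1271 5.9922 9.5654 15.7501] v=[-2.4415 -0.2500 0.9824 -1.2735]
Max displacement = 3.6250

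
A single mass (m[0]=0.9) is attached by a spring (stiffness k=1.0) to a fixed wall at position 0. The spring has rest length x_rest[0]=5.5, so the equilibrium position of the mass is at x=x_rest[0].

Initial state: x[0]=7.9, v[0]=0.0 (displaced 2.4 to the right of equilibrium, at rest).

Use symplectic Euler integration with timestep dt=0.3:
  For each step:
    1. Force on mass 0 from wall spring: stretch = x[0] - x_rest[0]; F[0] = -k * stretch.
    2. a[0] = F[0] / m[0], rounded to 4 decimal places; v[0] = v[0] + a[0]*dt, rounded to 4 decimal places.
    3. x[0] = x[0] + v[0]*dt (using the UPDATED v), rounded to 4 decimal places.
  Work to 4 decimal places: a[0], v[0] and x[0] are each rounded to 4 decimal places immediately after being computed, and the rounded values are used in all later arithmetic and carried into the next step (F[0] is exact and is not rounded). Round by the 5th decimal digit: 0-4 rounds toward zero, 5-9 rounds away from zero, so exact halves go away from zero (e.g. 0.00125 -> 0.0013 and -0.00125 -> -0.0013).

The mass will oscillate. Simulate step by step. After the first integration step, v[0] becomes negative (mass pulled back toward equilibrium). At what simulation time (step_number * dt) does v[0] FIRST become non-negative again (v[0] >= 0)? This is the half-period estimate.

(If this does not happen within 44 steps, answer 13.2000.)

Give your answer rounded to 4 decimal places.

Answer: 3.0000

Derivation:
Step 0: x=[7.9000] v=[0.0000]
Step 1: x=[7.6600] v=[-0.8000]
Step 2: x=[7.2040] v=[-1.5200]
Step 3: x=[6.5776] v=[-2.0880]
Step 4: x=[5.8434] v=[-2.4472]
Step 5: x=[5.0749] v=[-2.5617]
Step 6: x=[4.3489] v=[-2.4200]
Step 7: x=[3.7380] v=[-2.0363]
Step 8: x=[3.3033] v=[-1.4490]
Step 9: x=[3.0883] v=[-0.7168]
Step 10: x=[3.1144] v=[0.0871]
First v>=0 after going negative at step 10, time=3.0000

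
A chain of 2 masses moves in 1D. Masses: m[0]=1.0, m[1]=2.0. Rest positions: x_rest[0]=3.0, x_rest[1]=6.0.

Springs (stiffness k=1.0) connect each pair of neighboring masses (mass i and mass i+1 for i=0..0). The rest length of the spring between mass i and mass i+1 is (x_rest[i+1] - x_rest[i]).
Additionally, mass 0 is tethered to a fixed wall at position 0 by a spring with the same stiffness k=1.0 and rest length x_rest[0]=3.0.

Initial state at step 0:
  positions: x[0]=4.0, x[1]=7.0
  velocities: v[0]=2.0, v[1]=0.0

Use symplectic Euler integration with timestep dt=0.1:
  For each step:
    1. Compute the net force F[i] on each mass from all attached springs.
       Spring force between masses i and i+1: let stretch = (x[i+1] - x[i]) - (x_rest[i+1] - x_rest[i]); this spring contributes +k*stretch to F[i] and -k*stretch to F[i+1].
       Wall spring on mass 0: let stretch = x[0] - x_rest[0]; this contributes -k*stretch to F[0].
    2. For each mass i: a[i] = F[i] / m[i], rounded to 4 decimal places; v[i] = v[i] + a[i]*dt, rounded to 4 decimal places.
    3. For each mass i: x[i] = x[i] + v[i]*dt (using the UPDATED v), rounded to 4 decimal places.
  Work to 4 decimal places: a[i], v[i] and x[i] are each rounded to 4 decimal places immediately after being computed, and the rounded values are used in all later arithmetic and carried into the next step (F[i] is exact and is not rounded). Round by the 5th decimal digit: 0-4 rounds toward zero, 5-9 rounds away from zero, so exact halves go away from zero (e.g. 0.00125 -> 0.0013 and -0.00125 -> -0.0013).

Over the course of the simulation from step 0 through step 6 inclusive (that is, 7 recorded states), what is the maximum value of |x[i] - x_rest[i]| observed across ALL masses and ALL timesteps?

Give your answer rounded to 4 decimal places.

Step 0: x=[4.0000 7.0000] v=[2.0000 0.0000]
Step 1: x=[4.1900 7.0000] v=[1.9000 0.0000]
Step 2: x=[4.3662 7.0010] v=[1.7620 0.0095]
Step 3: x=[4.5251 7.0038] v=[1.5889 0.0278]
Step 4: x=[4.6635 7.0092] v=[1.3843 0.0539]
Step 5: x=[4.7788 7.0179] v=[1.1525 0.0866]
Step 6: x=[4.8687 7.0304] v=[0.8985 0.1247]
Max displacement = 1.8687

Answer: 1.8687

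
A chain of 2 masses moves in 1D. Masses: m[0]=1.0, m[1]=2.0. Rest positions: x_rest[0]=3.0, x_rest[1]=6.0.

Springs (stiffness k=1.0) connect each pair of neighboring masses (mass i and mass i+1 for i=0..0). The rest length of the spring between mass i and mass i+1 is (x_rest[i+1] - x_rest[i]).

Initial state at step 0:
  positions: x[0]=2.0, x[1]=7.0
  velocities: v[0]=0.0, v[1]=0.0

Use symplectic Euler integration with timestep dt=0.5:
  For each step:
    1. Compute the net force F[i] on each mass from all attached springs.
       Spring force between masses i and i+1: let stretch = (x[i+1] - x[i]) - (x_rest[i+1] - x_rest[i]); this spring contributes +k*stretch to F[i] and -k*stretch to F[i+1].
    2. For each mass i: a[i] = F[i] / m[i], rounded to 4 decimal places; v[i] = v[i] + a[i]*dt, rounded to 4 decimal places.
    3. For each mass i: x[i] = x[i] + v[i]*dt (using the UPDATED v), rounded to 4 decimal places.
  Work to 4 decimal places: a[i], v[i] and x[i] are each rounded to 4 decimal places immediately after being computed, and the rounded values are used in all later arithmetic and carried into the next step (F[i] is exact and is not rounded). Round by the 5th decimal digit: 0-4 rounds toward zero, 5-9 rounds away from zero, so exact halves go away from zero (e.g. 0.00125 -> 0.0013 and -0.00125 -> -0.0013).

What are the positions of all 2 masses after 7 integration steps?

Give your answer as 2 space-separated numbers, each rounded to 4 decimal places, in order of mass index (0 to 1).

Step 0: x=[2.0000 7.0000] v=[0.0000 0.0000]
Step 1: x=[2.5000 6.7500] v=[1.0000 -0.5000]
Step 2: x=[3.3125 6.3438] v=[1.6250 -0.8125]
Step 3: x=[4.1329 5.9336] v=[1.6407 -0.8204]
Step 4: x=[4.6535 5.6733] v=[1.0411 -0.5206]
Step 5: x=[4.6790 5.6605] v=[0.0510 -0.0256]
Step 6: x=[4.1999 5.9001] v=[-0.9583 0.4791]
Step 7: x=[3.3958 6.3022] v=[-1.6082 0.8041]

Answer: 3.3958 6.3022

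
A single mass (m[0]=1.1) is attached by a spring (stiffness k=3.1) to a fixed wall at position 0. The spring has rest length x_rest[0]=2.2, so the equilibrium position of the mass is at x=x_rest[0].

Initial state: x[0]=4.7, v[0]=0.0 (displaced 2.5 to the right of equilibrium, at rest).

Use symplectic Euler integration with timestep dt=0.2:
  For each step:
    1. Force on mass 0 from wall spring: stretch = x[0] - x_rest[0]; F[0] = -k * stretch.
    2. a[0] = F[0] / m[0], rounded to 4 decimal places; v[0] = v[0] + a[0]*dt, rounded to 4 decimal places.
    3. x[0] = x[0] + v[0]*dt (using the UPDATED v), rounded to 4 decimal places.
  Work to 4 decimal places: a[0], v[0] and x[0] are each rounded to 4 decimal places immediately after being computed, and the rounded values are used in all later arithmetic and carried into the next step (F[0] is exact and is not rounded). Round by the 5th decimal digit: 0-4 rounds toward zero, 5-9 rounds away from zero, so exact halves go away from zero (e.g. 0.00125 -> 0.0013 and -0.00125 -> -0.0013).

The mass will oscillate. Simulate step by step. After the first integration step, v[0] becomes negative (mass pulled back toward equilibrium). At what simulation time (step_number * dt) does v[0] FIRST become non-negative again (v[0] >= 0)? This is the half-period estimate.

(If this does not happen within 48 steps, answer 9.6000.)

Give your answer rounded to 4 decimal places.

Answer: 2.0000

Derivation:
Step 0: x=[4.7000] v=[0.0000]
Step 1: x=[4.4182] v=[-1.4091]
Step 2: x=[3.8863] v=[-2.6594]
Step 3: x=[3.1643] v=[-3.6099]
Step 4: x=[2.3336] v=[-4.1534]
Step 5: x=[1.4879] v=[-4.2287]
Step 6: x=[0.7224] v=[-3.8273]
Step 7: x=[0.1235] v=[-2.9945]
Step 8: x=[-0.2413] v=[-1.8241]
Step 9: x=[-0.3309] v=[-0.4481]
Step 10: x=[-0.1352] v=[0.9784]
First v>=0 after going negative at step 10, time=2.0000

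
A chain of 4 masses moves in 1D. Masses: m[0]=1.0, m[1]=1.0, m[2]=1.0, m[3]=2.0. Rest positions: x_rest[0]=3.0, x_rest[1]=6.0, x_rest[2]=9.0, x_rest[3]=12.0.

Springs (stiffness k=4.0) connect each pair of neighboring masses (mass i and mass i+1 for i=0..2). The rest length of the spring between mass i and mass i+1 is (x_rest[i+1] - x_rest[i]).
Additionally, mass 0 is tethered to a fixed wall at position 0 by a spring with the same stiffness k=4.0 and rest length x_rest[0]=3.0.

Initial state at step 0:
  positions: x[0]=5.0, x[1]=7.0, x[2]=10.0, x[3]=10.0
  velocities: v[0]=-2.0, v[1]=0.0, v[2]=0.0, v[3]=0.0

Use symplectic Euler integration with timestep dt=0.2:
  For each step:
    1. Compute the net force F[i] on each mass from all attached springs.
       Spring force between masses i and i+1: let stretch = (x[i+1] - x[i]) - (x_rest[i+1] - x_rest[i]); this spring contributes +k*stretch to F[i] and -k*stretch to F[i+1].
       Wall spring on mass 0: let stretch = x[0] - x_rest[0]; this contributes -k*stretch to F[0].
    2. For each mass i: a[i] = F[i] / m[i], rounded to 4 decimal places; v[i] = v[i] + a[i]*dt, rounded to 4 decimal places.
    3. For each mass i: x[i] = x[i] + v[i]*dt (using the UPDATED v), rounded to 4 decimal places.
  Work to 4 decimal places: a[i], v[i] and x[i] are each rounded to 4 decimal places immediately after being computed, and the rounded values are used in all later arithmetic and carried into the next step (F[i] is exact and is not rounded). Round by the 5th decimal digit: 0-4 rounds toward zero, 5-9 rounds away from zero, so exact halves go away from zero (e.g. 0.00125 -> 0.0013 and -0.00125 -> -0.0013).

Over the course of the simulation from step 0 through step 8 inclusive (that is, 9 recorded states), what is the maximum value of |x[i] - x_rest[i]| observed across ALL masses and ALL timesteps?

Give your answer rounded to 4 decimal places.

Answer: 3.5486

Derivation:
Step 0: x=[5.0000 7.0000 10.0000 10.0000] v=[-2.0000 0.0000 0.0000 0.0000]
Step 1: x=[4.1200 7.1600 9.5200 10.2400] v=[-4.4000 0.8000 -2.4000 1.2000]
Step 2: x=[3.0672 7.2112 8.7776 10.6624] v=[-5.2640 0.2560 -3.7120 2.1120]
Step 3: x=[2.1867 6.8500 8.0861 11.1740] v=[-4.4026 -1.8061 -3.4573 2.5581]
Step 4: x=[1.7024 5.9404 7.6909 11.6786] v=[-2.4213 -4.5479 -1.9759 2.5229]
Step 5: x=[1.6238 4.6328 7.6537 12.1042] v=[-0.3928 -6.5379 -0.1861 2.1278]
Step 6: x=[1.7669 3.3271 7.8452 12.4137] v=[0.7154 -6.5284 0.9576 1.5476]
Step 7: x=[1.8769 2.4947 8.0448 12.5977] v=[0.5500 -4.1621 0.9979 0.9202]
Step 8: x=[1.7854 2.4514 8.0848 12.6575] v=[-0.4573 -0.2163 0.2001 0.2990]
Max displacement = 3.5486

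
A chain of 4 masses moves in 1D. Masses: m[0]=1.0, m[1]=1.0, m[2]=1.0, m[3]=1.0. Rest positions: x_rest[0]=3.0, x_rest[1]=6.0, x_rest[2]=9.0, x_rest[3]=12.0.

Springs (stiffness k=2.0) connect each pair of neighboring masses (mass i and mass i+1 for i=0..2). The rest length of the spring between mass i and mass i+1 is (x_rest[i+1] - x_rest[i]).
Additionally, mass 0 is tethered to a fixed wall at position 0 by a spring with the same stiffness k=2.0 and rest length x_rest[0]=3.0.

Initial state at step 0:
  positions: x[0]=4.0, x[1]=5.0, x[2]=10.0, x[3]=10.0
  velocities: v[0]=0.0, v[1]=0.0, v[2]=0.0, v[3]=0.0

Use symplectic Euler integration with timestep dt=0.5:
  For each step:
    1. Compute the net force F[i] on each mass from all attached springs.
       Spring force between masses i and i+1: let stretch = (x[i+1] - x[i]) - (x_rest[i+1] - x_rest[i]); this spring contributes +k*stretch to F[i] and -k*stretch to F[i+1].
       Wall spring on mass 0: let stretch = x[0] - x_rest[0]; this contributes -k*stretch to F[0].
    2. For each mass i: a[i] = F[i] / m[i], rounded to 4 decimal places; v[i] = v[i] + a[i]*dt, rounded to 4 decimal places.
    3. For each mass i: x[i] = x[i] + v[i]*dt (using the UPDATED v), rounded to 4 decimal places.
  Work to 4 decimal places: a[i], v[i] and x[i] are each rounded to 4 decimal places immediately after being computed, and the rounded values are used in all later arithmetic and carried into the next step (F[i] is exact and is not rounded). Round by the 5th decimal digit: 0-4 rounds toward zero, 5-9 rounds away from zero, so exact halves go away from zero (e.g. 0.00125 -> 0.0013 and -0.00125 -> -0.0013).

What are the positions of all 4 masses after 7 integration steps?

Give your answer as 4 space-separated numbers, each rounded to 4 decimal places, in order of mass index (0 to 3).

Step 0: x=[4.0000 5.0000 10.0000 10.0000] v=[0.0000 0.0000 0.0000 0.0000]
Step 1: x=[2.5000 7.0000 7.5000 11.5000] v=[-3.0000 4.0000 -5.0000 3.0000]
Step 2: x=[2.0000 7.0000 6.7500 12.5000] v=[-1.0000 0.0000 -1.5000 2.0000]
Step 3: x=[3.0000 4.3750 9.0000 12.1250] v=[2.0000 -5.2500 4.5000 -0.7500]
Step 4: x=[3.1875 3.3750 10.5000 11.6875] v=[0.3750 -2.0000 3.0000 -0.8750]
Step 5: x=[1.8750 5.8438 9.0313 12.1563] v=[-2.6250 4.9375 -2.9375 0.9375]
Step 6: x=[1.6094 7.9219 7.5313 12.5626] v=[-0.5312 4.1562 -3.0000 0.8125]
Step 7: x=[3.6954 6.6485 8.7423 11.9532] v=[4.1719 -2.5469 2.4219 -1.2188]

Answer: 3.6954 6.6485 8.7423 11.9532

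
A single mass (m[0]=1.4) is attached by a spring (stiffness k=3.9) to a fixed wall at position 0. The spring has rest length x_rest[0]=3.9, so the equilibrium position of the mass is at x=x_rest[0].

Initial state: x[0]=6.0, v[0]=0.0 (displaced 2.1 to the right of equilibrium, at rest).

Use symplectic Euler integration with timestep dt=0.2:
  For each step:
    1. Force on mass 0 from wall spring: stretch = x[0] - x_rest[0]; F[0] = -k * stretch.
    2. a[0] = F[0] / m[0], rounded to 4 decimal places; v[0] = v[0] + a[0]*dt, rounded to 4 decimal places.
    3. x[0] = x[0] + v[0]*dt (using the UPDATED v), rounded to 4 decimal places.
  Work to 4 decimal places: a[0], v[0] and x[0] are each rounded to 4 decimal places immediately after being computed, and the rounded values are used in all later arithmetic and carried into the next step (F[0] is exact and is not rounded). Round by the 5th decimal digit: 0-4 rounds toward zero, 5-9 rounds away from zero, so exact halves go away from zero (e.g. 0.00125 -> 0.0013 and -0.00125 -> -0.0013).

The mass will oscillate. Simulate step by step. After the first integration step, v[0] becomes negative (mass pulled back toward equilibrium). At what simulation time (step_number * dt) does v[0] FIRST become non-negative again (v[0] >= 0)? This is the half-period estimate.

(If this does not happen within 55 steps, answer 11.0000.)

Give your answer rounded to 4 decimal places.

Answer: 2.0000

Derivation:
Step 0: x=[6.0000] v=[0.0000]
Step 1: x=[5.7660] v=[-1.1700]
Step 2: x=[5.3241] v=[-2.2096]
Step 3: x=[4.7235] v=[-3.0030]
Step 4: x=[4.0311] v=[-3.4618]
Step 5: x=[3.3241] v=[-3.5348]
Step 6: x=[2.6813] v=[-3.2139]
Step 7: x=[2.1743] v=[-2.5349]
Step 8: x=[1.8596] v=[-1.5734]
Step 9: x=[1.7723] v=[-0.4366]
Step 10: x=[1.9221] v=[0.7488]
First v>=0 after going negative at step 10, time=2.0000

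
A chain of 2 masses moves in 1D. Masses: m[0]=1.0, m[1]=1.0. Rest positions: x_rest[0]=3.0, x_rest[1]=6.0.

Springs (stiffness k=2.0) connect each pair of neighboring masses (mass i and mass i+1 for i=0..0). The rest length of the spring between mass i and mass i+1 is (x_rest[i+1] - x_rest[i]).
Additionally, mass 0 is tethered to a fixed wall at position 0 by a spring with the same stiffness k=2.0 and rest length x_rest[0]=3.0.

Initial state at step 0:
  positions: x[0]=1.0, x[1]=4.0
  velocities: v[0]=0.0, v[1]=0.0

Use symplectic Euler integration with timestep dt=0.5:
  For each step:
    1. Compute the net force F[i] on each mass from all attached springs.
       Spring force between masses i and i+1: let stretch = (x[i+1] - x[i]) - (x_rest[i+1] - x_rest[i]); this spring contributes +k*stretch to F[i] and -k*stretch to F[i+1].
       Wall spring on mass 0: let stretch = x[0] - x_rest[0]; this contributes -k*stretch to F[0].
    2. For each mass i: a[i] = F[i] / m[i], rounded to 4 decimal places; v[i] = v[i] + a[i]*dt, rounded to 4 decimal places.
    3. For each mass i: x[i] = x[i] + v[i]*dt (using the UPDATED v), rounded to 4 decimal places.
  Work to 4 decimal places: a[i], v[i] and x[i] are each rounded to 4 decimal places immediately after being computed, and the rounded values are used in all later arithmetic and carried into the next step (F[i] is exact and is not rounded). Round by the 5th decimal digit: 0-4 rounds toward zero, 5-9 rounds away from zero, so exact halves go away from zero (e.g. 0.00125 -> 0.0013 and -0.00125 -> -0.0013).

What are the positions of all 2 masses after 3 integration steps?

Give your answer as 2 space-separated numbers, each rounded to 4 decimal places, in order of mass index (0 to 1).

Step 0: x=[1.0000 4.0000] v=[0.0000 0.0000]
Step 1: x=[2.0000 4.0000] v=[2.0000 0.0000]
Step 2: x=[3.0000 4.5000] v=[2.0000 1.0000]
Step 3: x=[3.2500 5.7500] v=[0.5000 2.5000]

Answer: 3.2500 5.7500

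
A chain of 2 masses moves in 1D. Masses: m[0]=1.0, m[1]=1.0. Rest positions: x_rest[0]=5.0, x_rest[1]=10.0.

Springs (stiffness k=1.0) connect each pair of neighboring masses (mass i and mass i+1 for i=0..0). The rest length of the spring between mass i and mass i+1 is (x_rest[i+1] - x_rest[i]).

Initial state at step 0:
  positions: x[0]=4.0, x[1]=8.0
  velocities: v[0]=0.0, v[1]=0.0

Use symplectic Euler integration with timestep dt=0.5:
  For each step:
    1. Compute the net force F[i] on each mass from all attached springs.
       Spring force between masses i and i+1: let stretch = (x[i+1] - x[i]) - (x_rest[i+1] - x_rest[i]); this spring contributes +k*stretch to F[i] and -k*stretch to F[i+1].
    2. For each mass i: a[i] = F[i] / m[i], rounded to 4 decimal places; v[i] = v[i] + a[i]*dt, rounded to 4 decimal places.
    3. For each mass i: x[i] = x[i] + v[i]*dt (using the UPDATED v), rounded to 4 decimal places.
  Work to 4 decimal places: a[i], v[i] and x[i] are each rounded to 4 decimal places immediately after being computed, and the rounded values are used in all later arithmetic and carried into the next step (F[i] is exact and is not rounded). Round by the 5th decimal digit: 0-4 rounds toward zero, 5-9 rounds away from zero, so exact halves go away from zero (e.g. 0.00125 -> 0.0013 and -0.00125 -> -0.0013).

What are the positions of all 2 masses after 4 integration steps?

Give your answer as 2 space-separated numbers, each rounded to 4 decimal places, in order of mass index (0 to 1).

Answer: 2.9688 9.0313

Derivation:
Step 0: x=[4.0000 8.0000] v=[0.0000 0.0000]
Step 1: x=[3.7500 8.2500] v=[-0.5000 0.5000]
Step 2: x=[3.3750 8.6250] v=[-0.7500 0.7500]
Step 3: x=[3.0625 8.9375] v=[-0.6250 0.6250]
Step 4: x=[2.9688 9.0313] v=[-0.1875 0.1875]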